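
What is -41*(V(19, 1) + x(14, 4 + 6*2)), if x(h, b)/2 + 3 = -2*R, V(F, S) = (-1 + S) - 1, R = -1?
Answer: 123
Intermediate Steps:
V(F, S) = -2 + S
x(h, b) = -2 (x(h, b) = -6 + 2*(-2*(-1)) = -6 + 2*2 = -6 + 4 = -2)
-41*(V(19, 1) + x(14, 4 + 6*2)) = -41*((-2 + 1) - 2) = -41*(-1 - 2) = -41*(-3) = 123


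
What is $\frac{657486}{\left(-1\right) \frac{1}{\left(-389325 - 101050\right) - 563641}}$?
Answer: $693000763776$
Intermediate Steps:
$\frac{657486}{\left(-1\right) \frac{1}{\left(-389325 - 101050\right) - 563641}} = \frac{657486}{\left(-1\right) \frac{1}{-490375 - 563641}} = \frac{657486}{\left(-1\right) \frac{1}{-1054016}} = \frac{657486}{\left(-1\right) \left(- \frac{1}{1054016}\right)} = 657486 \frac{1}{\frac{1}{1054016}} = 657486 \cdot 1054016 = 693000763776$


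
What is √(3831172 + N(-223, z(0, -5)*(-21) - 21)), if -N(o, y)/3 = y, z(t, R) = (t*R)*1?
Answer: √3831235 ≈ 1957.4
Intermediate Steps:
z(t, R) = R*t (z(t, R) = (R*t)*1 = R*t)
N(o, y) = -3*y
√(3831172 + N(-223, z(0, -5)*(-21) - 21)) = √(3831172 - 3*(-5*0*(-21) - 21)) = √(3831172 - 3*(0*(-21) - 21)) = √(3831172 - 3*(0 - 21)) = √(3831172 - 3*(-21)) = √(3831172 + 63) = √3831235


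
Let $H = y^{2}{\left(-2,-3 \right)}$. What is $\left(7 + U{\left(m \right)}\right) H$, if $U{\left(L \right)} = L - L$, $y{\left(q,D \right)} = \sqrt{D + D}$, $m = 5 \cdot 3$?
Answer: $-42$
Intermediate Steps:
$m = 15$
$y{\left(q,D \right)} = \sqrt{2} \sqrt{D}$ ($y{\left(q,D \right)} = \sqrt{2 D} = \sqrt{2} \sqrt{D}$)
$U{\left(L \right)} = 0$
$H = -6$ ($H = \left(\sqrt{2} \sqrt{-3}\right)^{2} = \left(\sqrt{2} i \sqrt{3}\right)^{2} = \left(i \sqrt{6}\right)^{2} = -6$)
$\left(7 + U{\left(m \right)}\right) H = \left(7 + 0\right) \left(-6\right) = 7 \left(-6\right) = -42$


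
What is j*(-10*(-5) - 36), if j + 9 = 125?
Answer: 1624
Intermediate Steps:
j = 116 (j = -9 + 125 = 116)
j*(-10*(-5) - 36) = 116*(-10*(-5) - 36) = 116*(50 - 36) = 116*14 = 1624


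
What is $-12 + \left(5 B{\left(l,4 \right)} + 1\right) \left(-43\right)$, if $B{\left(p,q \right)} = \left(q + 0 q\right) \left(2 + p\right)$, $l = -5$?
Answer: $2525$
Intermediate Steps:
$B{\left(p,q \right)} = q \left(2 + p\right)$ ($B{\left(p,q \right)} = \left(q + 0\right) \left(2 + p\right) = q \left(2 + p\right)$)
$-12 + \left(5 B{\left(l,4 \right)} + 1\right) \left(-43\right) = -12 + \left(5 \cdot 4 \left(2 - 5\right) + 1\right) \left(-43\right) = -12 + \left(5 \cdot 4 \left(-3\right) + 1\right) \left(-43\right) = -12 + \left(5 \left(-12\right) + 1\right) \left(-43\right) = -12 + \left(-60 + 1\right) \left(-43\right) = -12 - -2537 = -12 + 2537 = 2525$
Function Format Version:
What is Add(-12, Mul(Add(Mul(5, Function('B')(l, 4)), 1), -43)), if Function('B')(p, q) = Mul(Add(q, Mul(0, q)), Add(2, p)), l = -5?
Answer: 2525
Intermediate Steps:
Function('B')(p, q) = Mul(q, Add(2, p)) (Function('B')(p, q) = Mul(Add(q, 0), Add(2, p)) = Mul(q, Add(2, p)))
Add(-12, Mul(Add(Mul(5, Function('B')(l, 4)), 1), -43)) = Add(-12, Mul(Add(Mul(5, Mul(4, Add(2, -5))), 1), -43)) = Add(-12, Mul(Add(Mul(5, Mul(4, -3)), 1), -43)) = Add(-12, Mul(Add(Mul(5, -12), 1), -43)) = Add(-12, Mul(Add(-60, 1), -43)) = Add(-12, Mul(-59, -43)) = Add(-12, 2537) = 2525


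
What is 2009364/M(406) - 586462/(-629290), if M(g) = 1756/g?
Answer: 64172116810079/138129155 ≈ 4.6458e+5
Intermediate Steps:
2009364/M(406) - 586462/(-629290) = 2009364/((1756/406)) - 586462/(-629290) = 2009364/((1756*(1/406))) - 586462*(-1/629290) = 2009364/(878/203) + 293231/314645 = 2009364*(203/878) + 293231/314645 = 203950446/439 + 293231/314645 = 64172116810079/138129155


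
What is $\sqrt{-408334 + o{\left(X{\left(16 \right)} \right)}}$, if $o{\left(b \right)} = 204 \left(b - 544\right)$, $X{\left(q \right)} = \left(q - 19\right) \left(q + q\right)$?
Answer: $i \sqrt{538894} \approx 734.09 i$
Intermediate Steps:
$X{\left(q \right)} = 2 q \left(-19 + q\right)$ ($X{\left(q \right)} = \left(-19 + q\right) 2 q = 2 q \left(-19 + q\right)$)
$o{\left(b \right)} = -110976 + 204 b$ ($o{\left(b \right)} = 204 \left(-544 + b\right) = -110976 + 204 b$)
$\sqrt{-408334 + o{\left(X{\left(16 \right)} \right)}} = \sqrt{-408334 - \left(110976 - 204 \cdot 2 \cdot 16 \left(-19 + 16\right)\right)} = \sqrt{-408334 - \left(110976 - 204 \cdot 2 \cdot 16 \left(-3\right)\right)} = \sqrt{-408334 + \left(-110976 + 204 \left(-96\right)\right)} = \sqrt{-408334 - 130560} = \sqrt{-538894} = i \sqrt{538894}$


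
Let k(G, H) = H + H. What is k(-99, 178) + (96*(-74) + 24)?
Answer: -6724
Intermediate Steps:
k(G, H) = 2*H
k(-99, 178) + (96*(-74) + 24) = 2*178 + (96*(-74) + 24) = 356 + (-7104 + 24) = 356 - 7080 = -6724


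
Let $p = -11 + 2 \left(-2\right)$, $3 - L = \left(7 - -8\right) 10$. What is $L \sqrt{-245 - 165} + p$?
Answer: $-15 - 147 i \sqrt{410} \approx -15.0 - 2976.5 i$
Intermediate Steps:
$L = -147$ ($L = 3 - \left(7 - -8\right) 10 = 3 - \left(7 + 8\right) 10 = 3 - 15 \cdot 10 = 3 - 150 = -147$)
$p = -15$ ($p = -11 - 4 = -15$)
$L \sqrt{-245 - 165} + p = - 147 \sqrt{-245 - 165} - 15 = - 147 \sqrt{-410} - 15 = - 147 i \sqrt{410} - 15 = -15 - 147 i \sqrt{410}$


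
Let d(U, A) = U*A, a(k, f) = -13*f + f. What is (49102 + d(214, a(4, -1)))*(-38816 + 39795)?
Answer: 50584930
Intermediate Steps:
a(k, f) = -12*f
d(U, A) = A*U
(49102 + d(214, a(4, -1)))*(-38816 + 39795) = (49102 - 12*(-1)*214)*(-38816 + 39795) = (49102 + 12*214)*979 = (49102 + 2568)*979 = 51670*979 = 50584930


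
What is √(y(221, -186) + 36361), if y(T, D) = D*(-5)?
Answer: √37291 ≈ 193.11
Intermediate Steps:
y(T, D) = -5*D
√(y(221, -186) + 36361) = √(-5*(-186) + 36361) = √(930 + 36361) = √37291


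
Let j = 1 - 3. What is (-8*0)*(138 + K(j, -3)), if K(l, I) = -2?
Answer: 0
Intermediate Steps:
j = -2
(-8*0)*(138 + K(j, -3)) = (-8*0)*(138 - 2) = 0*136 = 0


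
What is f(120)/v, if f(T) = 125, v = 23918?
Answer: 125/23918 ≈ 0.0052262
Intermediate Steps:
f(120)/v = 125/23918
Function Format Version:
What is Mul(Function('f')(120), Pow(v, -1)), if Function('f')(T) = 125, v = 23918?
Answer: Rational(125, 23918) ≈ 0.0052262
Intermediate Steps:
Mul(Function('f')(120), Pow(v, -1)) = Mul(125, Pow(23918, -1)) = Mul(125, Rational(1, 23918)) = Rational(125, 23918)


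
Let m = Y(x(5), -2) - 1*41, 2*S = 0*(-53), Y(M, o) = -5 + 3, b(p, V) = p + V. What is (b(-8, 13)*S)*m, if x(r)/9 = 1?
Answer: 0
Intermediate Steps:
b(p, V) = V + p
x(r) = 9 (x(r) = 9*1 = 9)
Y(M, o) = -2
S = 0 (S = (0*(-53))/2 = (½)*0 = 0)
m = -43 (m = -2 - 1*41 = -2 - 41 = -43)
(b(-8, 13)*S)*m = ((13 - 8)*0)*(-43) = (5*0)*(-43) = 0*(-43) = 0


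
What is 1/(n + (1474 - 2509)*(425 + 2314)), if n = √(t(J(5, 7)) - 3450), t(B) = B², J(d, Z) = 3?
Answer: -944955/2678819857222 - I*√3441/8036459571666 ≈ -3.5275e-7 - 7.2992e-12*I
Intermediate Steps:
n = I*√3441 (n = √(3² - 3450) = √(9 - 3450) = √(-3441) = I*√3441 ≈ 58.66*I)
1/(n + (1474 - 2509)*(425 + 2314)) = 1/(I*√3441 + (1474 - 2509)*(425 + 2314)) = 1/(I*√3441 - 1035*2739) = 1/(I*√3441 - 2834865) = 1/(-2834865 + I*√3441)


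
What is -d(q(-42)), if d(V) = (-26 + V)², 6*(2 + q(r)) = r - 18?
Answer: -1444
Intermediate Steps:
q(r) = -5 + r/6 (q(r) = -2 + (r - 18)/6 = -2 + (-18 + r)/6 = -2 + (-3 + r/6) = -5 + r/6)
-d(q(-42)) = -(-26 + (-5 + (⅙)*(-42)))² = -(-26 + (-5 - 7))² = -(-26 - 12)² = -1*(-38)² = -1*1444 = -1444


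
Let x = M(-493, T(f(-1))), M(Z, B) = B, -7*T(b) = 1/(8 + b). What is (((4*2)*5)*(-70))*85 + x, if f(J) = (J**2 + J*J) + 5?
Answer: -24990001/105 ≈ -2.3800e+5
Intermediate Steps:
f(J) = 5 + 2*J**2 (f(J) = (J**2 + J**2) + 5 = 2*J**2 + 5 = 5 + 2*J**2)
T(b) = -1/(7*(8 + b))
x = -1/105 (x = -1/(56 + 7*(5 + 2*(-1)**2)) = -1/(56 + 7*(5 + 2*1)) = -1/(56 + 7*(5 + 2)) = -1/(56 + 7*7) = -1/(56 + 49) = -1/105 ≈ -0.0095238)
(((4*2)*5)*(-70))*85 + x = (((4*2)*5)*(-70))*85 - 1/105 = ((8*5)*(-70))*85 - 1/105 = (40*(-70))*85 - 1/105 = -2800*85 - 1/105 = -238000 - 1/105 = -24990001/105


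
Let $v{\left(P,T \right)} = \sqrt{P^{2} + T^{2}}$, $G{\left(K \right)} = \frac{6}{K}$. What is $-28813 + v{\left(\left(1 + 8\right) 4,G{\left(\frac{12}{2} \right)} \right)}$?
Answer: $-28813 + \sqrt{1297} \approx -28777.0$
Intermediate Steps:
$-28813 + v{\left(\left(1 + 8\right) 4,G{\left(\frac{12}{2} \right)} \right)} = -28813 + \sqrt{\left(\left(1 + 8\right) 4\right)^{2} + \left(\frac{6}{12 \cdot \frac{1}{2}}\right)^{2}} = -28813 + \sqrt{\left(9 \cdot 4\right)^{2} + \left(\frac{6}{12 \cdot \frac{1}{2}}\right)^{2}} = -28813 + \sqrt{36^{2} + \left(\frac{6}{6}\right)^{2}} = -28813 + \sqrt{1296 + \left(6 \cdot \frac{1}{6}\right)^{2}} = -28813 + \sqrt{1296 + 1^{2}} = -28813 + \sqrt{1296 + 1} = -28813 + \sqrt{1297}$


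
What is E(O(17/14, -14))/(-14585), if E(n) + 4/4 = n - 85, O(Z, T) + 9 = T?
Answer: 109/14585 ≈ 0.0074734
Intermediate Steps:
O(Z, T) = -9 + T
E(n) = -86 + n (E(n) = -1 + (n - 85) = -1 + (-85 + n) = -86 + n)
E(O(17/14, -14))/(-14585) = (-86 + (-9 - 14))/(-14585) = (-86 - 23)*(-1/14585) = -109*(-1/14585) = 109/14585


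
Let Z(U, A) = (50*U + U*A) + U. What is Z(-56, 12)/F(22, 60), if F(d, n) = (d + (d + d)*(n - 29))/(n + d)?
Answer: -2296/11 ≈ -208.73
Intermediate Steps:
Z(U, A) = 51*U + A*U (Z(U, A) = (50*U + A*U) + U = 51*U + A*U)
F(d, n) = (d + 2*d*(-29 + n))/(d + n) (F(d, n) = (d + (2*d)*(-29 + n))/(d + n) = (d + 2*d*(-29 + n))/(d + n))
Z(-56, 12)/F(22, 60) = (-56*(51 + 12))/((22*(-57 + 2*60)/(22 + 60))) = (-56*63)/((22*(-57 + 120)/82)) = -3528/(22*(1/82)*63) = -3528/693/41 = -3528*41/693 = -2296/11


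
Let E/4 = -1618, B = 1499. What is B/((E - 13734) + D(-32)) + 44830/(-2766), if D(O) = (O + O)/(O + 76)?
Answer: -1668418439/102472002 ≈ -16.282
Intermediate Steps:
E = -6472 (E = 4*(-1618) = -6472)
D(O) = 2*O/(76 + O) (D(O) = (2*O)/(76 + O) = 2*O/(76 + O))
B/((E - 13734) + D(-32)) + 44830/(-2766) = 1499/((-6472 - 13734) + 2*(-32)/(76 - 32)) + 44830/(-2766) = 1499/(-20206 + 2*(-32)/44) + 44830*(-1/2766) = 1499/(-20206 + 2*(-32)*(1/44)) - 22415/1383 = 1499/(-20206 - 16/11) - 22415/1383 = 1499/(-222282/11) - 22415/1383 = 1499*(-11/222282) - 22415/1383 = -16489/222282 - 22415/1383 = -1668418439/102472002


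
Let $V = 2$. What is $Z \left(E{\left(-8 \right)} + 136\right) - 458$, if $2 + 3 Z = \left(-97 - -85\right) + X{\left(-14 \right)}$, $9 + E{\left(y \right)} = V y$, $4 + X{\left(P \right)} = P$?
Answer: $-1642$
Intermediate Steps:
$X{\left(P \right)} = -4 + P$
$E{\left(y \right)} = -9 + 2 y$
$Z = - \frac{32}{3}$ ($Z = - \frac{2}{3} + \frac{\left(-97 - -85\right) - 18}{3} = - \frac{2}{3} + \frac{\left(-97 + 85\right) - 18}{3} = - \frac{2}{3} + \frac{-12 - 18}{3} = - \frac{2}{3} + \frac{1}{3} \left(-30\right) = - \frac{2}{3} - 10 = - \frac{32}{3} \approx -10.667$)
$Z \left(E{\left(-8 \right)} + 136\right) - 458 = - \frac{32 \left(\left(-9 + 2 \left(-8\right)\right) + 136\right)}{3} - 458 = - \frac{32 \left(\left(-9 - 16\right) + 136\right)}{3} - 458 = - \frac{32 \left(-25 + 136\right)}{3} - 458 = \left(- \frac{32}{3}\right) 111 - 458 = -1184 - 458 = -1642$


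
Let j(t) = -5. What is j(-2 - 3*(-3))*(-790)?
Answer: 3950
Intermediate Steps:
j(-2 - 3*(-3))*(-790) = -5*(-790) = 3950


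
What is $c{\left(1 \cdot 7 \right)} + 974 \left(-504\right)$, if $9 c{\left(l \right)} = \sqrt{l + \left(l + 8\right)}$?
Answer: $-490896 + \frac{\sqrt{22}}{9} \approx -4.909 \cdot 10^{5}$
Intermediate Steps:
$c{\left(l \right)} = \frac{\sqrt{8 + 2 l}}{9}$ ($c{\left(l \right)} = \frac{\sqrt{l + \left(l + 8\right)}}{9} = \frac{\sqrt{l + \left(8 + l\right)}}{9} = \frac{\sqrt{8 + 2 l}}{9}$)
$c{\left(1 \cdot 7 \right)} + 974 \left(-504\right) = \frac{\sqrt{8 + 2 \cdot 1 \cdot 7}}{9} + 974 \left(-504\right) = \frac{\sqrt{8 + 2 \cdot 7}}{9} - 490896 = \frac{\sqrt{8 + 14}}{9} - 490896 = \frac{\sqrt{22}}{9} - 490896 = -490896 + \frac{\sqrt{22}}{9}$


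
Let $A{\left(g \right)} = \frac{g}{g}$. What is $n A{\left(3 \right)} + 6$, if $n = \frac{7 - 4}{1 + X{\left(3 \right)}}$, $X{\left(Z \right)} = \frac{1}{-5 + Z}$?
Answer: $12$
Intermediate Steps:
$A{\left(g \right)} = 1$
$n = 6$ ($n = \frac{7 - 4}{1 + \frac{1}{-5 + 3}} = \frac{3}{1 + \frac{1}{-2}} = \frac{3}{1 - \frac{1}{2}} = 3 \frac{1}{\frac{1}{2}} = 3 \cdot 2 = 6$)
$n A{\left(3 \right)} + 6 = 6 \cdot 1 + 6 = 6 + 6 = 12$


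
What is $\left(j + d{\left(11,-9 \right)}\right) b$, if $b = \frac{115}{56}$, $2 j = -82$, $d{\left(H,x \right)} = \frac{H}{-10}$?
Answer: $- \frac{9683}{112} \approx -86.455$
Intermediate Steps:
$d{\left(H,x \right)} = - \frac{H}{10}$ ($d{\left(H,x \right)} = H \left(- \frac{1}{10}\right) = - \frac{H}{10}$)
$j = -41$ ($j = \frac{1}{2} \left(-82\right) = -41$)
$b = \frac{115}{56}$ ($b = 115 \cdot \frac{1}{56} = \frac{115}{56} \approx 2.0536$)
$\left(j + d{\left(11,-9 \right)}\right) b = \left(-41 - \frac{11}{10}\right) \frac{115}{56} = \left(- \frac{421}{10}\right) \frac{115}{56} = - \frac{9683}{112}$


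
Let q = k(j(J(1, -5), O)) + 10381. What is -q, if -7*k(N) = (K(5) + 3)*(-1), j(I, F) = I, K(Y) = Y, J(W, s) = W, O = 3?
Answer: -72675/7 ≈ -10382.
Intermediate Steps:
k(N) = 8/7 (k(N) = -(5 + 3)*(-1)/7 = -8*(-1)/7 = -⅐*(-8) = 8/7)
q = 72675/7 (q = 8/7 + 10381 = 72675/7 ≈ 10382.)
-q = -1*72675/7 = -72675/7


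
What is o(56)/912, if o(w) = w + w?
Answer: 7/57 ≈ 0.12281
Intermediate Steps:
o(w) = 2*w
o(56)/912 = (2*56)/912 = 112*(1/912) = 7/57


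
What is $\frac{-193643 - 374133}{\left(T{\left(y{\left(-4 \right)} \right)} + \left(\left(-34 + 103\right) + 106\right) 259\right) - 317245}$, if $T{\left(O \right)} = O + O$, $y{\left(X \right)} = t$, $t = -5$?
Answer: $\frac{283888}{135965} \approx 2.0879$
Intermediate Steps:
$y{\left(X \right)} = -5$
$T{\left(O \right)} = 2 O$
$\frac{-193643 - 374133}{\left(T{\left(y{\left(-4 \right)} \right)} + \left(\left(-34 + 103\right) + 106\right) 259\right) - 317245} = \frac{-193643 - 374133}{\left(2 \left(-5\right) + \left(\left(-34 + 103\right) + 106\right) 259\right) - 317245} = - \frac{567776}{\left(-10 + \left(69 + 106\right) 259\right) - 317245} = - \frac{567776}{\left(-10 + 175 \cdot 259\right) - 317245} = - \frac{567776}{\left(-10 + 45325\right) - 317245} = - \frac{567776}{45315 - 317245} = - \frac{567776}{-271930} = \left(-567776\right) \left(- \frac{1}{271930}\right) = \frac{283888}{135965}$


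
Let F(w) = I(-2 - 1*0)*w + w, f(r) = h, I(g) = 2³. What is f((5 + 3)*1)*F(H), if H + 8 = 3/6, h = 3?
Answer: -405/2 ≈ -202.50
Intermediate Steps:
I(g) = 8
f(r) = 3
H = -15/2 (H = -8 + 3/6 = -8 + 3*(⅙) = -8 + ½ = -15/2 ≈ -7.5000)
F(w) = 9*w (F(w) = 8*w + w = 9*w)
f((5 + 3)*1)*F(H) = 3*(9*(-15/2)) = 3*(-135/2) = -405/2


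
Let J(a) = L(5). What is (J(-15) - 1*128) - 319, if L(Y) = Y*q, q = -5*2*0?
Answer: -447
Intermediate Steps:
q = 0 (q = -10*0 = 0)
L(Y) = 0 (L(Y) = Y*0 = 0)
J(a) = 0
(J(-15) - 1*128) - 319 = (0 - 1*128) - 319 = (0 - 128) - 319 = -128 - 319 = -447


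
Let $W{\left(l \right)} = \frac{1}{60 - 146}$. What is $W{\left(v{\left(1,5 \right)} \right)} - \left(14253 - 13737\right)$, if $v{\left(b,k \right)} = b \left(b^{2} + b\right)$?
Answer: $- \frac{44377}{86} \approx -516.01$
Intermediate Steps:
$v{\left(b,k \right)} = b \left(b + b^{2}\right)$
$W{\left(l \right)} = - \frac{1}{86}$ ($W{\left(l \right)} = \frac{1}{-86} = - \frac{1}{86}$)
$W{\left(v{\left(1,5 \right)} \right)} - \left(14253 - 13737\right) = - \frac{1}{86} - \left(14253 - 13737\right) = - \frac{1}{86} - 516 = - \frac{44377}{86}$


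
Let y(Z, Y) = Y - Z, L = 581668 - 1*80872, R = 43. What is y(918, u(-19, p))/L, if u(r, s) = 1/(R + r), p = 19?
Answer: -22031/12019104 ≈ -0.0018330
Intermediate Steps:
L = 500796 (L = 581668 - 80872 = 500796)
u(r, s) = 1/(43 + r)
y(918, u(-19, p))/L = (1/(43 - 19) - 1*918)/500796 = (1/24 - 918)*(1/500796) = -22031/24*1/500796 = -22031/12019104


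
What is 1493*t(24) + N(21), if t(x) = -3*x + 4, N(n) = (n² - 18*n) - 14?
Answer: -101475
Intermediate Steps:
N(n) = -14 + n² - 18*n
t(x) = 4 - 3*x
1493*t(24) + N(21) = 1493*(4 - 3*24) + (-14 + 21² - 18*21) = 1493*(4 - 72) + (-14 + 441 - 378) = 1493*(-68) + 49 = -101524 + 49 = -101475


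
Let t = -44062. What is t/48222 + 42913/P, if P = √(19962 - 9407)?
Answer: -22031/24111 + 42913*√10555/10555 ≈ 416.78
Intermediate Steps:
P = √10555 ≈ 102.74
t/48222 + 42913/P = -44062/48222 + 42913/(√10555) = -44062*1/48222 + 42913*(√10555/10555) = -22031/24111 + 42913*√10555/10555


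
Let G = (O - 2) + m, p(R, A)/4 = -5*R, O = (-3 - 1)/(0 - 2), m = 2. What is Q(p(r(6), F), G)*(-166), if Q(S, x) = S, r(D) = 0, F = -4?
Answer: 0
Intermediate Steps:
O = 2 (O = -4/(-2) = -4*(-1/2) = 2)
p(R, A) = -20*R (p(R, A) = 4*(-5*R) = -20*R)
G = 2 (G = (2 - 2) + 2 = 0 + 2 = 2)
Q(p(r(6), F), G)*(-166) = -20*0*(-166) = 0*(-166) = 0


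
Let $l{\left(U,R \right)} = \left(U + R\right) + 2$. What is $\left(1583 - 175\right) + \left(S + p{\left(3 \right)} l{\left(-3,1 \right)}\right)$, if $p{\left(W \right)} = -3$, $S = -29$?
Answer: $1379$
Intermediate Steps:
$l{\left(U,R \right)} = 2 + R + U$ ($l{\left(U,R \right)} = \left(R + U\right) + 2 = 2 + R + U$)
$\left(1583 - 175\right) + \left(S + p{\left(3 \right)} l{\left(-3,1 \right)}\right) = \left(1583 - 175\right) - \left(29 + 3 \left(2 + 1 - 3\right)\right) = 1408 - 29 = 1379$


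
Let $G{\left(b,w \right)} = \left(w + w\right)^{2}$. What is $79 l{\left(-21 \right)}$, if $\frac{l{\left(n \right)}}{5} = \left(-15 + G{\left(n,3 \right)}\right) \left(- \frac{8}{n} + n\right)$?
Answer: $-171035$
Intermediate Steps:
$G{\left(b,w \right)} = 4 w^{2}$ ($G{\left(b,w \right)} = \left(2 w\right)^{2} = 4 w^{2}$)
$l{\left(n \right)} = - \frac{840}{n} + 105 n$ ($l{\left(n \right)} = 5 \left(-15 + 4 \cdot 3^{2}\right) \left(- \frac{8}{n} + n\right) = 5 \left(-15 + 4 \cdot 9\right) \left(n - \frac{8}{n}\right) = 5 \left(-15 + 36\right) \left(n - \frac{8}{n}\right) = 5 \cdot 21 \left(n - \frac{8}{n}\right) = 5 \left(- \frac{168}{n} + 21 n\right) = - \frac{840}{n} + 105 n$)
$79 l{\left(-21 \right)} = 79 \left(- \frac{840}{-21} + 105 \left(-21\right)\right) = 79 \left(\left(-840\right) \left(- \frac{1}{21}\right) - 2205\right) = 79 \left(40 - 2205\right) = 79 \left(-2165\right) = -171035$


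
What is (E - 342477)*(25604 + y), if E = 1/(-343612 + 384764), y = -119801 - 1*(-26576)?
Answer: 953024238686363/41152 ≈ 2.3159e+10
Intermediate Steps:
y = -93225 (y = -119801 + 26576 = -93225)
E = 1/41152 ≈ 2.4300e-5
(E - 342477)*(25604 + y) = (1/41152 - 342477)*(25604 - 93225) = -14093613503/41152*(-67621) = 953024238686363/41152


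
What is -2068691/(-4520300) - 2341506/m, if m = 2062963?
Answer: -6316676580367/9325211648900 ≈ -0.67738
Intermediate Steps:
-2068691/(-4520300) - 2341506/m = -2068691/(-4520300) - 2341506/2062963 = -2068691*(-1/4520300) - 2341506*1/2062963 = 2068691/4520300 - 2341506/2062963 = -6316676580367/9325211648900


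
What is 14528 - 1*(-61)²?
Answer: 10807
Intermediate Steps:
14528 - 1*(-61)² = 14528 - 1*3721 = 14528 - 3721 = 10807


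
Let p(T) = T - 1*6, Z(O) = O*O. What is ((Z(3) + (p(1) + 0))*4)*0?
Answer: 0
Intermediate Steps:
Z(O) = O²
p(T) = -6 + T (p(T) = T - 6 = -6 + T)
((Z(3) + (p(1) + 0))*4)*0 = ((3² + ((-6 + 1) + 0))*4)*0 = ((9 + (-5 + 0))*4)*0 = ((9 - 5)*4)*0 = (4*4)*0 = 16*0 = 0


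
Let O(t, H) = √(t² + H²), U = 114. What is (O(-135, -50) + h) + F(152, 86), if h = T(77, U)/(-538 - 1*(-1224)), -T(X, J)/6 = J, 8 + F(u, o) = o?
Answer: 26412/343 + 5*√829 ≈ 220.96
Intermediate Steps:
F(u, o) = -8 + o
T(X, J) = -6*J
O(t, H) = √(H² + t²)
h = -342/343 (h = (-6*114)/(-538 - 1*(-1224)) = -684/(-538 + 1224) = -684/686 = -684*1/686 = -342/343 ≈ -0.99708)
(O(-135, -50) + h) + F(152, 86) = (√((-50)² + (-135)²) - 342/343) + (-8 + 86) = (√(2500 + 18225) - 342/343) + 78 = (√20725 - 342/343) + 78 = (5*√829 - 342/343) + 78 = (-342/343 + 5*√829) + 78 = 26412/343 + 5*√829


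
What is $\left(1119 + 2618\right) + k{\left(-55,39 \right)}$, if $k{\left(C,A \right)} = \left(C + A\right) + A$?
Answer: $3760$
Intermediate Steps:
$k{\left(C,A \right)} = C + 2 A$ ($k{\left(C,A \right)} = \left(A + C\right) + A = C + 2 A$)
$\left(1119 + 2618\right) + k{\left(-55,39 \right)} = \left(1119 + 2618\right) + \left(-55 + 2 \cdot 39\right) = 3737 + \left(-55 + 78\right) = 3737 + 23 = 3760$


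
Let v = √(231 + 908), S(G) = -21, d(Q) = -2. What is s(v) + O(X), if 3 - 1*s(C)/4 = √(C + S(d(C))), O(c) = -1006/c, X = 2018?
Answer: 11605/1009 - 4*√(-21 + √1139) ≈ -2.7809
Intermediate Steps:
v = √1139 ≈ 33.749
s(C) = 12 - 4*√(-21 + C) (s(C) = 12 - 4*√(C - 21) = 12 - 4*√(-21 + C))
s(v) + O(X) = (12 - 4*√(-21 + √1139)) - 1006/2018 = (12 - 4*√(-21 + √1139)) - 1006*1/2018 = (12 - 4*√(-21 + √1139)) - 503/1009 = 11605/1009 - 4*√(-21 + √1139)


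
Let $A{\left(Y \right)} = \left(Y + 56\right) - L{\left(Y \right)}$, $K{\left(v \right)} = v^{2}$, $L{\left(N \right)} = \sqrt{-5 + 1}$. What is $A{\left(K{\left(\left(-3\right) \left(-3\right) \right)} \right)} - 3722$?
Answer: $-3585 - 2 i \approx -3585.0 - 2.0 i$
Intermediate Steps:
$L{\left(N \right)} = 2 i$ ($L{\left(N \right)} = \sqrt{-4} = 2 i$)
$A{\left(Y \right)} = 56 + Y - 2 i$ ($A{\left(Y \right)} = \left(Y + 56\right) - 2 i = \left(56 + Y\right) - 2 i = 56 + Y - 2 i$)
$A{\left(K{\left(\left(-3\right) \left(-3\right) \right)} \right)} - 3722 = \left(56 + \left(\left(-3\right) \left(-3\right)\right)^{2} - 2 i\right) - 3722 = \left(56 + 9^{2} - 2 i\right) - 3722 = \left(56 + 81 - 2 i\right) - 3722 = \left(137 - 2 i\right) - 3722 = -3585 - 2 i$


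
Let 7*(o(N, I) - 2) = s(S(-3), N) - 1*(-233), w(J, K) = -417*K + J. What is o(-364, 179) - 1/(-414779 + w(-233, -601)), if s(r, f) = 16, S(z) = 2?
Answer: 6176556/164395 ≈ 37.571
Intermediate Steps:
w(J, K) = J - 417*K
o(N, I) = 263/7 (o(N, I) = 2 + (16 - 1*(-233))/7 = 2 + (16 + 233)/7 = 2 + (⅐)*249 = 2 + 249/7 = 263/7)
o(-364, 179) - 1/(-414779 + w(-233, -601)) = 263/7 - 1/(-414779 + (-233 - 417*(-601))) = 263/7 - 1/(-414779 + (-233 + 250617)) = 263/7 - 1/(-414779 + 250384) = 263/7 - 1/(-164395) = 263/7 - 1*(-1/164395) = 263/7 + 1/164395 = 6176556/164395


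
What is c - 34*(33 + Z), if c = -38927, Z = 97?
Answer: -43347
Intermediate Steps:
c - 34*(33 + Z) = -38927 - 34*(33 + 97) = -38927 - 34*130 = -38927 - 4420 = -43347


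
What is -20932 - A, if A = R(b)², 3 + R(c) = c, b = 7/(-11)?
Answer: -2534372/121 ≈ -20945.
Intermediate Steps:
b = -7/11 (b = 7*(-1/11) = -7/11 ≈ -0.63636)
R(c) = -3 + c
A = 1600/121 (A = (-3 - 7/11)² = (-40/11)² = 1600/121 ≈ 13.223)
-20932 - A = -20932 - 1*1600/121 = -20932 - 1600/121 = -2534372/121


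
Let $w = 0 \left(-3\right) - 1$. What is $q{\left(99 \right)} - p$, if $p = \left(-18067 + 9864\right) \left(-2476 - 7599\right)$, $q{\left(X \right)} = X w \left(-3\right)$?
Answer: $-82644928$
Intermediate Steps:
$w = -1$ ($w = 0 - 1 = -1$)
$q{\left(X \right)} = 3 X$ ($q{\left(X \right)} = X \left(-1\right) \left(-3\right) = - X \left(-3\right) = 3 X$)
$p = 82645225$ ($p = \left(-8203\right) \left(-10075\right) = 82645225$)
$q{\left(99 \right)} - p = 3 \cdot 99 - 82645225 = 297 - 82645225 = -82644928$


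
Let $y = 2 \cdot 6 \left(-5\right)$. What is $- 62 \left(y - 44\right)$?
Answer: $6448$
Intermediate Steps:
$y = -60$ ($y = 12 \left(-5\right) = -60$)
$- 62 \left(y - 44\right) = - 62 \left(-60 - 44\right) = \left(-62\right) \left(-104\right) = 6448$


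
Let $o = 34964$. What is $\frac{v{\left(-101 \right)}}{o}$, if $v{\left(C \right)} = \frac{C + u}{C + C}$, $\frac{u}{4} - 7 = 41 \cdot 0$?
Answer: $\frac{73}{7062728} \approx 1.0336 \cdot 10^{-5}$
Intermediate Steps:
$u = 28$ ($u = 28 + 4 \cdot 41 \cdot 0 = 28 + 4 \cdot 0 = 28 + 0 = 28$)
$v{\left(C \right)} = \frac{28 + C}{2 C}$ ($v{\left(C \right)} = \frac{C + 28}{C + C} = \frac{28 + C}{2 C}$)
$\frac{v{\left(-101 \right)}}{o} = \frac{\frac{1}{2} \frac{1}{-101} \left(28 - 101\right)}{34964} = \frac{1}{2} \left(- \frac{1}{101}\right) \left(-73\right) \frac{1}{34964} = \frac{73}{202} \cdot \frac{1}{34964} = \frac{73}{7062728}$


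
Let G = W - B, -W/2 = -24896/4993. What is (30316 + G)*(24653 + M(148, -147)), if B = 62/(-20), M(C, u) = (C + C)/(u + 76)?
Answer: 2650179980399061/3545030 ≈ 7.4758e+8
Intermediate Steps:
M(C, u) = 2*C/(76 + u) (M(C, u) = (2*C)/(76 + u) = 2*C/(76 + u))
W = 49792/4993 (W = -(-49792)/4993 = -2*(-24896/4993) = 49792/4993 ≈ 9.9724)
B = -31/10 (B = -1/20*62 = -31/10 ≈ -3.1000)
G = 652703/49930 (G = 49792/4993 - 1*(-31/10) = 49792/4993 + 31/10 = 652703/49930 ≈ 13.072)
(30316 + G)*(24653 + M(148, -147)) = (30316 + 652703/49930)*(24653 + 2*148/(76 - 147)) = 1514330583*(24653 + 2*148/(-71))/49930 = 1514330583*(24653 + 2*148*(-1/71))/49930 = 1514330583*(24653 - 296/71)/49930 = (1514330583/49930)*(1750067/71) = 2650179980399061/3545030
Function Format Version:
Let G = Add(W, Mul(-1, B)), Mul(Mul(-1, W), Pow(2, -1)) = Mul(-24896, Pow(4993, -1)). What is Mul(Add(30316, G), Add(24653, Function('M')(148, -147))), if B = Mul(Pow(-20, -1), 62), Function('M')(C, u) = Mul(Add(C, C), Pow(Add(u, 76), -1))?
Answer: Rational(2650179980399061, 3545030) ≈ 7.4758e+8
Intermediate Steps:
Function('M')(C, u) = Mul(2, C, Pow(Add(76, u), -1)) (Function('M')(C, u) = Mul(Mul(2, C), Pow(Add(76, u), -1)) = Mul(2, C, Pow(Add(76, u), -1)))
W = Rational(49792, 4993) (W = Mul(-2, Mul(-24896, Pow(4993, -1))) = Mul(-2, Mul(-24896, Rational(1, 4993))) = Mul(-2, Rational(-24896, 4993)) = Rational(49792, 4993) ≈ 9.9724)
B = Rational(-31, 10) (B = Mul(Rational(-1, 20), 62) = Rational(-31, 10) ≈ -3.1000)
G = Rational(652703, 49930) (G = Add(Rational(49792, 4993), Mul(-1, Rational(-31, 10))) = Add(Rational(49792, 4993), Rational(31, 10)) = Rational(652703, 49930) ≈ 13.072)
Mul(Add(30316, G), Add(24653, Function('M')(148, -147))) = Mul(Add(30316, Rational(652703, 49930)), Add(24653, Mul(2, 148, Pow(Add(76, -147), -1)))) = Mul(Rational(1514330583, 49930), Add(24653, Mul(2, 148, Pow(-71, -1)))) = Mul(Rational(1514330583, 49930), Add(24653, Mul(2, 148, Rational(-1, 71)))) = Mul(Rational(1514330583, 49930), Add(24653, Rational(-296, 71))) = Mul(Rational(1514330583, 49930), Rational(1750067, 71)) = Rational(2650179980399061, 3545030)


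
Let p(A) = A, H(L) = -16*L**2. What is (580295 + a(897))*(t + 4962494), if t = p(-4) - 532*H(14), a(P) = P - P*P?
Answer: -1481442827114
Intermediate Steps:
a(P) = P - P**2
t = 1668348 (t = -4 - (-8512)*14**2 = -4 - (-8512)*196 = -4 - 532*(-3136) = -4 + 1668352 = 1668348)
(580295 + a(897))*(t + 4962494) = (580295 + 897*(1 - 1*897))*(1668348 + 4962494) = (580295 + 897*(1 - 897))*6630842 = (580295 + 897*(-896))*6630842 = (580295 - 803712)*6630842 = -223417*6630842 = -1481442827114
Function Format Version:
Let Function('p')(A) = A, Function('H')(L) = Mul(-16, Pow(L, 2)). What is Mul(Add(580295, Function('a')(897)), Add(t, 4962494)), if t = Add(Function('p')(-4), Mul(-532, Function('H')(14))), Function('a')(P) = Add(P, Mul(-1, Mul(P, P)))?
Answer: -1481442827114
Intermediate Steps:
Function('a')(P) = Add(P, Mul(-1, Pow(P, 2)))
t = 1668348 (t = Add(-4, Mul(-532, Mul(-16, Pow(14, 2)))) = Add(-4, Mul(-532, Mul(-16, 196))) = Add(-4, Mul(-532, -3136)) = Add(-4, 1668352) = 1668348)
Mul(Add(580295, Function('a')(897)), Add(t, 4962494)) = Mul(Add(580295, Mul(897, Add(1, Mul(-1, 897)))), Add(1668348, 4962494)) = Mul(Add(580295, Mul(897, Add(1, -897))), 6630842) = Mul(Add(580295, Mul(897, -896)), 6630842) = Mul(Add(580295, -803712), 6630842) = Mul(-223417, 6630842) = -1481442827114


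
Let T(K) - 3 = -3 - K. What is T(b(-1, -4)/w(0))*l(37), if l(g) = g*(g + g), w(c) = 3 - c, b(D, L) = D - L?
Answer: -2738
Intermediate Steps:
l(g) = 2*g**2 (l(g) = g*(2*g) = 2*g**2)
T(K) = -K (T(K) = 3 + (-3 - K) = -K)
T(b(-1, -4)/w(0))*l(37) = (-(-1 - 1*(-4))/(3 - 1*0))*(2*37**2) = (-(-1 + 4)/(3 + 0))*(2*1369) = -3/3*2738 = -1*1*2738 = -1*2738 = -2738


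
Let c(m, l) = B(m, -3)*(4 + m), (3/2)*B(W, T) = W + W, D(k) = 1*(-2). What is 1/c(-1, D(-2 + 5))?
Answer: -¼ ≈ -0.25000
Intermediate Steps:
D(k) = -2
B(W, T) = 4*W/3 (B(W, T) = 2*(W + W)/3 = 2*(2*W)/3 = 4*W/3)
c(m, l) = 4*m*(4 + m)/3 (c(m, l) = (4*m/3)*(4 + m) = 4*m*(4 + m)/3)
1/c(-1, D(-2 + 5)) = 1/((4/3)*(-1)*(4 - 1)) = 1/((4/3)*(-1)*3) = 1/(-4) = -¼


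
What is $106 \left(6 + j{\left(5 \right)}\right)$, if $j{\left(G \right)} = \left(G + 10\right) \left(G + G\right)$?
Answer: $16536$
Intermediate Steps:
$j{\left(G \right)} = 2 G \left(10 + G\right)$ ($j{\left(G \right)} = \left(10 + G\right) 2 G = 2 G \left(10 + G\right)$)
$106 \left(6 + j{\left(5 \right)}\right) = 106 \left(6 + 2 \cdot 5 \left(10 + 5\right)\right) = 106 \left(6 + 2 \cdot 5 \cdot 15\right) = 106 \left(6 + 150\right) = 106 \cdot 156 = 16536$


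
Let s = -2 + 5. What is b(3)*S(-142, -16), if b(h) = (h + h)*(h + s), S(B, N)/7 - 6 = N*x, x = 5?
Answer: -18648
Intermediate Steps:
s = 3
S(B, N) = 42 + 35*N (S(B, N) = 42 + 7*(N*5) = 42 + 7*(5*N) = 42 + 35*N)
b(h) = 2*h*(3 + h) (b(h) = (h + h)*(h + 3) = (2*h)*(3 + h) = 2*h*(3 + h))
b(3)*S(-142, -16) = (2*3*(3 + 3))*(42 + 35*(-16)) = (2*3*6)*(42 - 560) = 36*(-518) = -18648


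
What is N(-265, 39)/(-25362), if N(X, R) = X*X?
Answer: -70225/25362 ≈ -2.7689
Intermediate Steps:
N(X, R) = X²
N(-265, 39)/(-25362) = (-265)²/(-25362) = 70225*(-1/25362) = -70225/25362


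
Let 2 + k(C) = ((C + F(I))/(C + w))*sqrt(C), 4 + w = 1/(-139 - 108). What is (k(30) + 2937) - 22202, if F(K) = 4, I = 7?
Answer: -19267 + 8398*sqrt(30)/6421 ≈ -19260.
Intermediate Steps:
w = -989/247 (w = -4 + 1/(-139 - 108) = -4 + 1/(-247) = -4 - 1/247 = -989/247 ≈ -4.0041)
k(C) = -2 + sqrt(C)*(4 + C)/(-989/247 + C) (k(C) = -2 + ((C + 4)/(C - 989/247))*sqrt(C) = -2 + ((4 + C)/(-989/247 + C))*sqrt(C) = -2 + sqrt(C)*(4 + C)/(-989/247 + C))
(k(30) + 2937) - 22202 = ((1978 - 494*30 + 247*30**(3/2) + 988*sqrt(30))/(-989 + 247*30) + 2937) - 22202 = ((1978 - 14820 + 247*(30*sqrt(30)) + 988*sqrt(30))/(-989 + 7410) + 2937) - 22202 = ((1978 - 14820 + 7410*sqrt(30) + 988*sqrt(30))/6421 + 2937) - 22202 = ((-12842 + 8398*sqrt(30))/6421 + 2937) - 22202 = ((-2 + 8398*sqrt(30)/6421) + 2937) - 22202 = (2935 + 8398*sqrt(30)/6421) - 22202 = -19267 + 8398*sqrt(30)/6421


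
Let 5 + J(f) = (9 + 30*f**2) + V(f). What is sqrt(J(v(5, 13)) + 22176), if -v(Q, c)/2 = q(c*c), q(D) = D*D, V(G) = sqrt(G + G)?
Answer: sqrt(97887708700 + 338*I) ≈ 3.1287e+5 + 0.e-4*I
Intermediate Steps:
V(G) = sqrt(2)*sqrt(G) (V(G) = sqrt(2*G) = sqrt(2)*sqrt(G))
q(D) = D**2
v(Q, c) = -2*c**4
J(f) = 4 + 30*f**2 + sqrt(2)*sqrt(f) (J(f) = -5 + ((9 + 30*f**2) + sqrt(2)*sqrt(f)) = -5 + (9 + 30*f**2 + sqrt(2)*sqrt(f)) = 4 + 30*f**2 + sqrt(2)*sqrt(f))
sqrt(J(v(5, 13)) + 22176) = sqrt((4 + 30*(-2*13**4)**2 + sqrt(2)*sqrt(-2*13**4)) + 22176) = sqrt((4 + 30*(-2*28561)**2 + sqrt(2)*sqrt(-2*28561)) + 22176) = sqrt((4 + 30*(-57122)**2 + sqrt(2)*sqrt(-57122)) + 22176) = sqrt((4 + 30*3262922884 + sqrt(2)*(169*I*sqrt(2))) + 22176) = sqrt((4 + 97887686520 + 338*I) + 22176) = sqrt((97887686524 + 338*I) + 22176) = sqrt(97887708700 + 338*I)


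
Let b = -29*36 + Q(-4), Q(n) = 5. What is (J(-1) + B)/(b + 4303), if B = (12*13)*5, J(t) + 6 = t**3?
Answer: 773/3264 ≈ 0.23683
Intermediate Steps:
J(t) = -6 + t**3
B = 780 (B = 156*5 = 780)
b = -1039 (b = -29*36 + 5 = -1044 + 5 = -1039)
(J(-1) + B)/(b + 4303) = ((-6 + (-1)**3) + 780)/(-1039 + 4303) = ((-6 - 1) + 780)/3264 = (-7 + 780)*(1/3264) = 773*(1/3264) = 773/3264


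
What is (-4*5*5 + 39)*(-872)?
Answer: 53192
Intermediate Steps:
(-4*5*5 + 39)*(-872) = (-20*5 + 39)*(-872) = (-1*100 + 39)*(-872) = (-100 + 39)*(-872) = -61*(-872) = 53192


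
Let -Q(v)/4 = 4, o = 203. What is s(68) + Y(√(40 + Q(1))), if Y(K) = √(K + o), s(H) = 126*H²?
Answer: 582624 + √(203 + 2*√6) ≈ 5.8264e+5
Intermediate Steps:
Q(v) = -16 (Q(v) = -4*4 = -16)
Y(K) = √(203 + K) (Y(K) = √(K + 203) = √(203 + K))
s(68) + Y(√(40 + Q(1))) = 126*68² + √(203 + √(40 - 16)) = 126*4624 + √(203 + √24) = 582624 + √(203 + 2*√6)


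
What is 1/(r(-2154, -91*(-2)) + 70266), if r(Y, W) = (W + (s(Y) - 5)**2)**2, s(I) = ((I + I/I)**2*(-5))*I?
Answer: 1/6211765489497534945941571972683860138291515 ≈ 1.6098e-43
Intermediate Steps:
s(I) = -5*I*(1 + I)**2 (s(I) = ((I + 1)**2*(-5))*I = ((1 + I)**2*(-5))*I = (-5*(1 + I)**2)*I = -5*I*(1 + I)**2)
r(Y, W) = (W + (-5 - 5*Y*(1 + Y)**2)**2)**2 (r(Y, W) = (W + (-5*Y*(1 + Y)**2 - 5)**2)**2 = (W + (-5 - 5*Y*(1 + Y)**2)**2)**2)
1/(r(-2154, -91*(-2)) + 70266) = 1/((-91*(-2) + 25*(1 - 2154*(1 - 2154)**2)**2)**2 + 70266) = 1/((182 + 25*(1 - 2154*(-2153)**2)**2)**2 + 70266) = 1/((182 + 25*(1 - 2154*4635409)**2)**2 + 70266) = 1/((182 + 25*(1 - 9984670986)**2)**2 + 70266) = 1/((182 + 25*(-9984670985)**2)**2 + 70266) = 1/((182 + 25*99693654678700870225)**2 + 70266) = 1/((182 + 2492341366967521755625)**2 + 70266) = 1/(2492341366967521755807**2 + 70266) = 1/(6211765489497534945941571972683860138221249 + 70266) = 1/6211765489497534945941571972683860138291515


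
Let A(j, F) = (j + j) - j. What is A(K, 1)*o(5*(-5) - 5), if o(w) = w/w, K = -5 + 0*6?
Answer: -5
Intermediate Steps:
K = -5 (K = -5 + 0 = -5)
A(j, F) = j (A(j, F) = 2*j - j = j)
o(w) = 1
A(K, 1)*o(5*(-5) - 5) = -5*1 = -5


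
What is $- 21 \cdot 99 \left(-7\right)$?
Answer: $14553$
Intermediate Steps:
$- 21 \cdot 99 \left(-7\right) = \left(-21\right) \left(-693\right) = 14553$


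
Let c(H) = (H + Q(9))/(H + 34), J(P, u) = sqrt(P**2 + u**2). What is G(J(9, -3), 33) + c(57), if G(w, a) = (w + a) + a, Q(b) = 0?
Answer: 6063/91 + 3*sqrt(10) ≈ 76.113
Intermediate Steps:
G(w, a) = w + 2*a (G(w, a) = (a + w) + a = w + 2*a)
c(H) = H/(34 + H) (c(H) = (H + 0)/(H + 34) = H/(34 + H))
G(J(9, -3), 33) + c(57) = (sqrt(9**2 + (-3)**2) + 2*33) + 57/(34 + 57) = (sqrt(81 + 9) + 66) + 57/91 = (sqrt(90) + 66) + 57*(1/91) = (3*sqrt(10) + 66) + 57/91 = (66 + 3*sqrt(10)) + 57/91 = 6063/91 + 3*sqrt(10)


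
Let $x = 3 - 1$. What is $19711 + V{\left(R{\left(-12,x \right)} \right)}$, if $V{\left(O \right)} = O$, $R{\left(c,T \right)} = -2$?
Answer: $19709$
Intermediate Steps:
$x = 2$
$19711 + V{\left(R{\left(-12,x \right)} \right)} = 19711 - 2 = 19709$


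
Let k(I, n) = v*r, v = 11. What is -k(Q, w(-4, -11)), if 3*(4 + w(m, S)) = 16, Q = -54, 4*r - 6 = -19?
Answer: 143/4 ≈ 35.750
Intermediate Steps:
r = -13/4 (r = 3/2 + (1/4)*(-19) = 3/2 - 19/4 = -13/4 ≈ -3.2500)
w(m, S) = 4/3 (w(m, S) = -4 + (1/3)*16 = -4 + 16/3 = 4/3)
k(I, n) = -143/4 (k(I, n) = 11*(-13/4) = -143/4)
-k(Q, w(-4, -11)) = -1*(-143/4) = 143/4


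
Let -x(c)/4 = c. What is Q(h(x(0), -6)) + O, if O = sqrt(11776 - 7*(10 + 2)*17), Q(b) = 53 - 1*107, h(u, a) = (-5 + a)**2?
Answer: -54 + 2*sqrt(2587) ≈ 47.725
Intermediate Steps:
x(c) = -4*c
Q(b) = -54 (Q(b) = 53 - 107 = -54)
O = 2*sqrt(2587) (O = sqrt(11776 - 7*12*17) = sqrt(11776 - 84*17) = sqrt(11776 - 1428) = sqrt(10348) = 2*sqrt(2587) ≈ 101.73)
Q(h(x(0), -6)) + O = -54 + 2*sqrt(2587)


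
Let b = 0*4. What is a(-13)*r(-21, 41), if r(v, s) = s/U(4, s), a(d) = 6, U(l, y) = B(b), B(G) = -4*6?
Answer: -41/4 ≈ -10.250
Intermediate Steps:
b = 0
B(G) = -24
U(l, y) = -24
r(v, s) = -s/24 (r(v, s) = s/(-24) = s*(-1/24) = -s/24)
a(-13)*r(-21, 41) = 6*(-1/24*41) = 6*(-41/24) = -41/4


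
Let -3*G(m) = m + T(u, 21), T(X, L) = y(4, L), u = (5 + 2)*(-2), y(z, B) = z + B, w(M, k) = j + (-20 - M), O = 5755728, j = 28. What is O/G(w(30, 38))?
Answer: -5755728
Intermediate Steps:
w(M, k) = 8 - M (w(M, k) = 28 + (-20 - M) = 8 - M)
y(z, B) = B + z
u = -14 (u = 7*(-2) = -14)
T(X, L) = 4 + L (T(X, L) = L + 4 = 4 + L)
G(m) = -25/3 - m/3 (G(m) = -(m + (4 + 21))/3 = -(m + 25)/3 = -(25 + m)/3 = -25/3 - m/3)
O/G(w(30, 38)) = 5755728/(-25/3 - (8 - 1*30)/3) = 5755728/(-25/3 - (8 - 30)/3) = 5755728/(-25/3 - ⅓*(-22)) = 5755728/(-25/3 + 22/3) = 5755728/(-1) = 5755728*(-1) = -5755728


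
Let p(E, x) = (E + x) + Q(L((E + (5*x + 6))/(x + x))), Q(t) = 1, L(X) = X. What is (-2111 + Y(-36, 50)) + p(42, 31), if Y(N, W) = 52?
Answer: -1985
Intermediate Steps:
p(E, x) = 1 + E + x (p(E, x) = (E + x) + 1 = 1 + E + x)
(-2111 + Y(-36, 50)) + p(42, 31) = (-2111 + 52) + (1 + 42 + 31) = -2059 + 74 = -1985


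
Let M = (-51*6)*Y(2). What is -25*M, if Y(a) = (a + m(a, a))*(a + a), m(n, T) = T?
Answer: 122400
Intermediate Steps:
Y(a) = 4*a² (Y(a) = (a + a)*(a + a) = (2*a)*(2*a) = 4*a²)
M = -4896 (M = (-51*6)*(4*2²) = -1224*4 = -306*16 = -4896)
-25*M = -25*(-4896) = 122400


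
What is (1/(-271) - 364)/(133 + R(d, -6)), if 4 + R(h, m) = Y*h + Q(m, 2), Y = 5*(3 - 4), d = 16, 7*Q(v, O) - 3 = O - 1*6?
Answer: -690515/92682 ≈ -7.4504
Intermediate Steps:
Q(v, O) = -3/7 + O/7 (Q(v, O) = 3/7 + (O - 1*6)/7 = 3/7 + (O - 6)/7 = 3/7 + (-6 + O)/7 = 3/7 + (-6/7 + O/7) = -3/7 + O/7)
Y = -5 (Y = 5*(-1) = -5)
R(h, m) = -29/7 - 5*h (R(h, m) = -4 + (-5*h + (-3/7 + (⅐)*2)) = -4 + (-5*h + (-3/7 + 2/7)) = -4 + (-5*h - ⅐) = -4 + (-⅐ - 5*h) = -29/7 - 5*h)
(1/(-271) - 364)/(133 + R(d, -6)) = (1/(-271) - 364)/(133 + (-29/7 - 5*16)) = (-1/271 - 364)/(133 + (-29/7 - 80)) = -98645/(271*(133 - 589/7)) = -98645/(271*342/7) = -98645/271*7/342 = -690515/92682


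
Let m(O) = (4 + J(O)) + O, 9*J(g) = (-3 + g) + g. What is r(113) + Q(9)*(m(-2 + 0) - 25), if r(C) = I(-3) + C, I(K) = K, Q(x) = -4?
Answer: 1846/9 ≈ 205.11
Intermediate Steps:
J(g) = -⅓ + 2*g/9 (J(g) = ((-3 + g) + g)/9 = (-3 + 2*g)/9 = -⅓ + 2*g/9)
m(O) = 11/3 + 11*O/9 (m(O) = (4 + (-⅓ + 2*O/9)) + O = (11/3 + 2*O/9) + O = 11/3 + 11*O/9)
r(C) = -3 + C
r(113) + Q(9)*(m(-2 + 0) - 25) = (-3 + 113) - 4*((11/3 + 11*(-2 + 0)/9) - 25) = 110 - 4*((11/3 + (11/9)*(-2)) - 25) = 110 - 4*((11/3 - 22/9) - 25) = 110 - 4*(11/9 - 25) = 110 - 4*(-214/9) = 110 + 856/9 = 1846/9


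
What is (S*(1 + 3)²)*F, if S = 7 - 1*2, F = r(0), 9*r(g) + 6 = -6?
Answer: -320/3 ≈ -106.67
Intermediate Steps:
r(g) = -4/3 (r(g) = -⅔ + (⅑)*(-6) = -⅔ - ⅔ = -4/3)
F = -4/3 ≈ -1.3333
S = 5 (S = 7 - 2 = 5)
(S*(1 + 3)²)*F = (5*(1 + 3)²)*(-4/3) = (5*4²)*(-4/3) = (5*16)*(-4/3) = 80*(-4/3) = -320/3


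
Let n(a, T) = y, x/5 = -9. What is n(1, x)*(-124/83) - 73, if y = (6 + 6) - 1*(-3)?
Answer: -7919/83 ≈ -95.410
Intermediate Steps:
x = -45 (x = 5*(-9) = -45)
y = 15 (y = 12 + 3 = 15)
n(a, T) = 15
n(1, x)*(-124/83) - 73 = 15*(-124/83) - 73 = -1860/83 - 73 = -7919/83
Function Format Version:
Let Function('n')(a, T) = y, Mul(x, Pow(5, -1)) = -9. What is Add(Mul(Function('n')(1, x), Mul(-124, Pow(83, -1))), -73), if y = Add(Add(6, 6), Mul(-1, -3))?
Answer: Rational(-7919, 83) ≈ -95.410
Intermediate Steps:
x = -45 (x = Mul(5, -9) = -45)
y = 15 (y = Add(12, 3) = 15)
Function('n')(a, T) = 15
Add(Mul(Function('n')(1, x), Mul(-124, Pow(83, -1))), -73) = Add(Mul(15, Mul(-124, Pow(83, -1))), -73) = Add(Mul(15, Mul(-124, Rational(1, 83))), -73) = Add(Mul(15, Rational(-124, 83)), -73) = Add(Rational(-1860, 83), -73) = Rational(-7919, 83)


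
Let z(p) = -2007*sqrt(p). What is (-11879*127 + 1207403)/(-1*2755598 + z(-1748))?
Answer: 207517196385/1900090341814 - 302284305*I*sqrt(437)/1900090341814 ≈ 0.10921 - 0.0033257*I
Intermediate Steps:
(-11879*127 + 1207403)/(-1*2755598 + z(-1748)) = (-11879*127 + 1207403)/(-1*2755598 - 4014*I*sqrt(437)) = (-1508633 + 1207403)/(-2755598 - 4014*I*sqrt(437)) = -301230/(-2755598 - 4014*I*sqrt(437))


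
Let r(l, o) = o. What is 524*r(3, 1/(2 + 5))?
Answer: 524/7 ≈ 74.857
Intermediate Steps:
524*r(3, 1/(2 + 5)) = 524/(2 + 5) = 524/7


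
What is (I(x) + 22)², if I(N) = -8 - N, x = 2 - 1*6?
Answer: 324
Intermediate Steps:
x = -4 (x = 2 - 6 = -4)
(I(x) + 22)² = ((-8 - 1*(-4)) + 22)² = ((-8 + 4) + 22)² = (-4 + 22)² = 18² = 324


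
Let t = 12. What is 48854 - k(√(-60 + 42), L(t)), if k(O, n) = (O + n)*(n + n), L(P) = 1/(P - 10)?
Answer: 97707/2 - 3*I*√2 ≈ 48854.0 - 4.2426*I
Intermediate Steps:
L(P) = 1/(-10 + P)
k(O, n) = 2*n*(O + n) (k(O, n) = (O + n)*(2*n) = 2*n*(O + n))
48854 - k(√(-60 + 42), L(t)) = 48854 - 2*(√(-60 + 42) + 1/(-10 + 12))/(-10 + 12) = 48854 - 2*(√(-18) + 1/2)/2 = 48854 - 2*(3*I*√2 + ½)/2 = 48854 - 2*(½ + 3*I*√2)/2 = 48854 - (½ + 3*I*√2) = 48854 + (-½ - 3*I*√2) = 97707/2 - 3*I*√2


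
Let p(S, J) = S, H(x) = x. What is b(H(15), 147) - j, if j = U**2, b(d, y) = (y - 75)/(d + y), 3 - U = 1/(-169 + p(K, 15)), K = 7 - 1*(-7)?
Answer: -1858304/216225 ≈ -8.5943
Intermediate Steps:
K = 14 (K = 7 + 7 = 14)
U = 466/155 (U = 3 - 1/(-169 + 14) = 3 - 1/(-155) = 3 - 1*(-1/155) = 3 + 1/155 = 466/155 ≈ 3.0065)
b(d, y) = (-75 + y)/(d + y)
j = 217156/24025 (j = (466/155)**2 = 217156/24025 ≈ 9.0388)
b(H(15), 147) - j = (-75 + 147)/(15 + 147) - 1*217156/24025 = 72/162 - 217156/24025 = (1/162)*72 - 217156/24025 = 4/9 - 217156/24025 = -1858304/216225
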